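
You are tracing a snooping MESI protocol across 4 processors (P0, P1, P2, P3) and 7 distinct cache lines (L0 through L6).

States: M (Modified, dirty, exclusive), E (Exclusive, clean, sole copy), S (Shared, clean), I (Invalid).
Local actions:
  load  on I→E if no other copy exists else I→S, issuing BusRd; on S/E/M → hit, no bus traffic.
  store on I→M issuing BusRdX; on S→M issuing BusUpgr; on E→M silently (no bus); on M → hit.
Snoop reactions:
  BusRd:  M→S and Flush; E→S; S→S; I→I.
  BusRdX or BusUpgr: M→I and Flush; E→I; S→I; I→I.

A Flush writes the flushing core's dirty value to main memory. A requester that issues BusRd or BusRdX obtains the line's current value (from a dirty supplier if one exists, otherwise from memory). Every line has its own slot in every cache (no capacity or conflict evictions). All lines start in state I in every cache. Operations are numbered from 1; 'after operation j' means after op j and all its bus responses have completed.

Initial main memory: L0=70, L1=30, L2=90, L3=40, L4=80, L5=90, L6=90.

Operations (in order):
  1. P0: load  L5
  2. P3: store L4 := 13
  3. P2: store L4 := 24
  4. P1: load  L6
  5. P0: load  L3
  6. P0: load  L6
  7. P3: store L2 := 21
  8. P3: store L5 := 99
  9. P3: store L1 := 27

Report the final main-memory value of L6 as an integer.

[1] P0: load  L5 | P0:E(90), P1:I, P2:I, P3:I | bus: BusRd
[2] P3: store L4 := 13 | P0:I, P1:I, P2:I, P3:M(13) | bus: BusRdX
[3] P2: store L4 := 24 | P0:I, P1:I, P2:M(24), P3:I | bus: BusRdX,Flush
[4] P1: load  L6 | P0:I, P1:E(90), P2:I, P3:I | bus: BusRd
[5] P0: load  L3 | P0:E(40), P1:I, P2:I, P3:I | bus: BusRd
[6] P0: load  L6 | P0:S(90), P1:S(90), P2:I, P3:I | bus: BusRd
[7] P3: store L2 := 21 | P0:I, P1:I, P2:I, P3:M(21) | bus: BusRdX
[8] P3: store L5 := 99 | P0:I, P1:I, P2:I, P3:M(99) | bus: BusRdX
[9] P3: store L1 := 27 | P0:I, P1:I, P2:I, P3:M(27) | bus: BusRdX

memory[L6] = 90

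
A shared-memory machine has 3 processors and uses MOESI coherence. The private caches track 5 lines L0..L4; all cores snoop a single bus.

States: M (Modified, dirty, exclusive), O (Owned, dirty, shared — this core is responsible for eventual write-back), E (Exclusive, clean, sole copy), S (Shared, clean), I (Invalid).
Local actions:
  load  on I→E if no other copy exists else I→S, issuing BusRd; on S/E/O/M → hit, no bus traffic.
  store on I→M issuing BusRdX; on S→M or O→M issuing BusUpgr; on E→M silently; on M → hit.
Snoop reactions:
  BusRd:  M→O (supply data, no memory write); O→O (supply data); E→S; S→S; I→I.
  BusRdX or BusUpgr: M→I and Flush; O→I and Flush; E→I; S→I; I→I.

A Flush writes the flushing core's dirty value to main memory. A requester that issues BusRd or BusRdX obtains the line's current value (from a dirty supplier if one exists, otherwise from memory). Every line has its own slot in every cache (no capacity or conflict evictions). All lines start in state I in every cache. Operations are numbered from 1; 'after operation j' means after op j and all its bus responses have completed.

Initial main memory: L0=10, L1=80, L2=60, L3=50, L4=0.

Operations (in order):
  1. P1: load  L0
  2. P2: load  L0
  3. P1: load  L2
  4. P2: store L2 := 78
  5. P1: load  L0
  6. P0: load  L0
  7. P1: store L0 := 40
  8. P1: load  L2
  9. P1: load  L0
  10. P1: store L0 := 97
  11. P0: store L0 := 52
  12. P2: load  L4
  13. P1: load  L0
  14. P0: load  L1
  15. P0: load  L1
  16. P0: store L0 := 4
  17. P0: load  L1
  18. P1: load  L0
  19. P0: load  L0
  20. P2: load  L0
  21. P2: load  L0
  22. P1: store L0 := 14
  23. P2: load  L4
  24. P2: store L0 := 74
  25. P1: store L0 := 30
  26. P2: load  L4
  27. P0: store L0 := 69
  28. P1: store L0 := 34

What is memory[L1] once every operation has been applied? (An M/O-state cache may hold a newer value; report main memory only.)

memory[L1] = 80

[1] P1: load  L0 | P0:I, P1:E(10), P2:I | bus: BusRd
[2] P2: load  L0 | P0:I, P1:S(10), P2:S(10) | bus: BusRd
[3] P1: load  L2 | P0:I, P1:E(60), P2:I | bus: BusRd
[4] P2: store L2 := 78 | P0:I, P1:I, P2:M(78) | bus: BusRdX
[5] P1: load  L0 | P0:I, P1:S(10), P2:S(10) | bus: none
[6] P0: load  L0 | P0:S(10), P1:S(10), P2:S(10) | bus: BusRd
[7] P1: store L0 := 40 | P0:I, P1:M(40), P2:I | bus: BusUpgr
[8] P1: load  L2 | P0:I, P1:S(78), P2:O(78) | bus: BusRd
[9] P1: load  L0 | P0:I, P1:M(40), P2:I | bus: none
[10] P1: store L0 := 97 | P0:I, P1:M(97), P2:I | bus: none
[11] P0: store L0 := 52 | P0:M(52), P1:I, P2:I | bus: BusRdX,Flush
[12] P2: load  L4 | P0:I, P1:I, P2:E(0) | bus: BusRd
[13] P1: load  L0 | P0:O(52), P1:S(52), P2:I | bus: BusRd
[14] P0: load  L1 | P0:E(80), P1:I, P2:I | bus: BusRd
[15] P0: load  L1 | P0:E(80), P1:I, P2:I | bus: none
[16] P0: store L0 := 4 | P0:M(4), P1:I, P2:I | bus: BusUpgr
[17] P0: load  L1 | P0:E(80), P1:I, P2:I | bus: none
[18] P1: load  L0 | P0:O(4), P1:S(4), P2:I | bus: BusRd
[19] P0: load  L0 | P0:O(4), P1:S(4), P2:I | bus: none
[20] P2: load  L0 | P0:O(4), P1:S(4), P2:S(4) | bus: BusRd
[21] P2: load  L0 | P0:O(4), P1:S(4), P2:S(4) | bus: none
[22] P1: store L0 := 14 | P0:I, P1:M(14), P2:I | bus: BusUpgr,Flush
[23] P2: load  L4 | P0:I, P1:I, P2:E(0) | bus: none
[24] P2: store L0 := 74 | P0:I, P1:I, P2:M(74) | bus: BusRdX,Flush
[25] P1: store L0 := 30 | P0:I, P1:M(30), P2:I | bus: BusRdX,Flush
[26] P2: load  L4 | P0:I, P1:I, P2:E(0) | bus: none
[27] P0: store L0 := 69 | P0:M(69), P1:I, P2:I | bus: BusRdX,Flush
[28] P1: store L0 := 34 | P0:I, P1:M(34), P2:I | bus: BusRdX,Flush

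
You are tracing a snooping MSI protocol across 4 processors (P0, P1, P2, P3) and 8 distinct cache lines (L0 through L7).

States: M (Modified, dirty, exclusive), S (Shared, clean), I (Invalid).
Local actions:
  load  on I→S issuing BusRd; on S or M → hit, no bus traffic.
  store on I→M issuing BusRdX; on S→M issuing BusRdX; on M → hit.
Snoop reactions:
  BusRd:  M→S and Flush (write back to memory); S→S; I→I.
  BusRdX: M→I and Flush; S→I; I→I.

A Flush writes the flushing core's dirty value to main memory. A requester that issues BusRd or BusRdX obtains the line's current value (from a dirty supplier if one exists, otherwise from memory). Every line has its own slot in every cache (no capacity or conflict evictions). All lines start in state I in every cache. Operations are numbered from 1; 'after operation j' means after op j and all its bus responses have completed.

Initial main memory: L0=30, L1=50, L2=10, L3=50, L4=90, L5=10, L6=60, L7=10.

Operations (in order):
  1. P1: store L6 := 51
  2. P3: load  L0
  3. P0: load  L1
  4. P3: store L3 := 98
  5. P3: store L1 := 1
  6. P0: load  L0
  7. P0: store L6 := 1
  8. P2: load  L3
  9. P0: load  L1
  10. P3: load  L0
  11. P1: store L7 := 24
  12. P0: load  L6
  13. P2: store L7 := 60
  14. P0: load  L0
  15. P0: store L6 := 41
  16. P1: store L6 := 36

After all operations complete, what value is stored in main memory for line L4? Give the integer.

memory[L4] = 90

1. P1: store L6 := 51  bus=[BusRdX]  L6: P0=I P1=M P2=I P3=I  mem[L6]=60
2. P3: load  L0  bus=[BusRd]  L0: P0=I P1=I P2=I P3=S  mem[L0]=30
3. P0: load  L1  bus=[BusRd]  L1: P0=S P1=I P2=I P3=I  mem[L1]=50
4. P3: store L3 := 98  bus=[BusRdX]  L3: P0=I P1=I P2=I P3=M  mem[L3]=50
5. P3: store L1 := 1  bus=[BusRdX]  L1: P0=I P1=I P2=I P3=M  mem[L1]=50
6. P0: load  L0  bus=[BusRd]  L0: P0=S P1=I P2=I P3=S  mem[L0]=30
7. P0: store L6 := 1  bus=[BusRdX,Flush]  L6: P0=M P1=I P2=I P3=I  mem[L6]=51
8. P2: load  L3  bus=[BusRd,Flush]  L3: P0=I P1=I P2=S P3=S  mem[L3]=98
9. P0: load  L1  bus=[BusRd,Flush]  L1: P0=S P1=I P2=I P3=S  mem[L1]=1
10. P3: load  L0  bus=[-]  L0: P0=S P1=I P2=I P3=S  mem[L0]=30
11. P1: store L7 := 24  bus=[BusRdX]  L7: P0=I P1=M P2=I P3=I  mem[L7]=10
12. P0: load  L6  bus=[-]  L6: P0=M P1=I P2=I P3=I  mem[L6]=51
13. P2: store L7 := 60  bus=[BusRdX,Flush]  L7: P0=I P1=I P2=M P3=I  mem[L7]=24
14. P0: load  L0  bus=[-]  L0: P0=S P1=I P2=I P3=S  mem[L0]=30
15. P0: store L6 := 41  bus=[-]  L6: P0=M P1=I P2=I P3=I  mem[L6]=51
16. P1: store L6 := 36  bus=[BusRdX,Flush]  L6: P0=I P1=M P2=I P3=I  mem[L6]=41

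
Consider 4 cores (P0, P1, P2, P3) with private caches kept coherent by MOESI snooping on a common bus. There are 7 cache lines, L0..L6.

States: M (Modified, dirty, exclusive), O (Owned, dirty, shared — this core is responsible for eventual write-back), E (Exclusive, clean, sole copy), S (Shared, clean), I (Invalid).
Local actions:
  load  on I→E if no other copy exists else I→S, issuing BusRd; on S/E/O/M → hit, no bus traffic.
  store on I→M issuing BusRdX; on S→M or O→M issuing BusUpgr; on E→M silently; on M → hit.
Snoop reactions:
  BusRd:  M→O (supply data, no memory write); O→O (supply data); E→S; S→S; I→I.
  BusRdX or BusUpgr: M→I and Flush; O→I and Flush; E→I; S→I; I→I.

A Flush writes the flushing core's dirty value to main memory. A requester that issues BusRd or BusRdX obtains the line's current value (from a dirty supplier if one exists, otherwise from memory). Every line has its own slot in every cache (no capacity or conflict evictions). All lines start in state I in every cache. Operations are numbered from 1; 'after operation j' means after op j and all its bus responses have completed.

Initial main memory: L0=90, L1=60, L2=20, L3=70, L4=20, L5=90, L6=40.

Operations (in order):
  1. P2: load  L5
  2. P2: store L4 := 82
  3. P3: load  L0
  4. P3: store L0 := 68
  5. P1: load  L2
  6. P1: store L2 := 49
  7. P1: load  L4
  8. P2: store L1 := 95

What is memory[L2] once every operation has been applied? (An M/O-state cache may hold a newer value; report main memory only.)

memory[L2] = 20

[1] P2: load  L5 | P0:I, P1:I, P2:E(90), P3:I | bus: BusRd
[2] P2: store L4 := 82 | P0:I, P1:I, P2:M(82), P3:I | bus: BusRdX
[3] P3: load  L0 | P0:I, P1:I, P2:I, P3:E(90) | bus: BusRd
[4] P3: store L0 := 68 | P0:I, P1:I, P2:I, P3:M(68) | bus: none
[5] P1: load  L2 | P0:I, P1:E(20), P2:I, P3:I | bus: BusRd
[6] P1: store L2 := 49 | P0:I, P1:M(49), P2:I, P3:I | bus: none
[7] P1: load  L4 | P0:I, P1:S(82), P2:O(82), P3:I | bus: BusRd
[8] P2: store L1 := 95 | P0:I, P1:I, P2:M(95), P3:I | bus: BusRdX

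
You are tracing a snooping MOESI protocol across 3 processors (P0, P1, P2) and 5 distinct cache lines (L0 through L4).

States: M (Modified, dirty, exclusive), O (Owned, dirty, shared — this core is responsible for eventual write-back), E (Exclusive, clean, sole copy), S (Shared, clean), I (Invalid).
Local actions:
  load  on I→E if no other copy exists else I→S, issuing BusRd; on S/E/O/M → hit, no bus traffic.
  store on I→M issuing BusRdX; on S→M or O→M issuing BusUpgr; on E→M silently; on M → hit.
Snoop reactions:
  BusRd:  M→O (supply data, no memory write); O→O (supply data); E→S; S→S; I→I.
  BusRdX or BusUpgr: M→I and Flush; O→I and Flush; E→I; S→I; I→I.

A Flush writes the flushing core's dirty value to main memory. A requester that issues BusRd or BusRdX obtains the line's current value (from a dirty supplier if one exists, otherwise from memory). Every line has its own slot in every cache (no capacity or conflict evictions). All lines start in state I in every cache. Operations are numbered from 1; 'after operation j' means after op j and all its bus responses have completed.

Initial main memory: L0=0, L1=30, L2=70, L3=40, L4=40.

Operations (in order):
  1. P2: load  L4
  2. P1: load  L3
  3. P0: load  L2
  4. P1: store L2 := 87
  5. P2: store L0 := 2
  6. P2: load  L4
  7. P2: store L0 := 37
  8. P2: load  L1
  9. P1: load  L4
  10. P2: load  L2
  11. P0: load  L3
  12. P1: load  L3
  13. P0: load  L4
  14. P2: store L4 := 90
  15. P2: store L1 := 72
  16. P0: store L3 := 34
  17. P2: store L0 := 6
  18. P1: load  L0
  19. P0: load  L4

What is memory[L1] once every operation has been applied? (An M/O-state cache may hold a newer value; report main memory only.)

step 1: P2: load  L4  ⟶  IIE  (L4)  txn=BusRd  M[L4]=40
step 2: P1: load  L3  ⟶  IEI  (L3)  txn=BusRd  M[L3]=40
step 3: P0: load  L2  ⟶  EII  (L2)  txn=BusRd  M[L2]=70
step 4: P1: store L2 := 87  ⟶  IMI  (L2)  txn=BusRdX  M[L2]=70
step 5: P2: store L0 := 2  ⟶  IIM  (L0)  txn=BusRdX  M[L0]=0
step 6: P2: load  L4  ⟶  IIE  (L4)  txn=∅  M[L4]=40
step 7: P2: store L0 := 37  ⟶  IIM  (L0)  txn=∅  M[L0]=0
step 8: P2: load  L1  ⟶  IIE  (L1)  txn=BusRd  M[L1]=30
step 9: P1: load  L4  ⟶  ISS  (L4)  txn=BusRd  M[L4]=40
step 10: P2: load  L2  ⟶  IOS  (L2)  txn=BusRd  M[L2]=70
step 11: P0: load  L3  ⟶  SSI  (L3)  txn=BusRd  M[L3]=40
step 12: P1: load  L3  ⟶  SSI  (L3)  txn=∅  M[L3]=40
step 13: P0: load  L4  ⟶  SSS  (L4)  txn=BusRd  M[L4]=40
step 14: P2: store L4 := 90  ⟶  IIM  (L4)  txn=BusUpgr  M[L4]=40
step 15: P2: store L1 := 72  ⟶  IIM  (L1)  txn=∅  M[L1]=30
step 16: P0: store L3 := 34  ⟶  MII  (L3)  txn=BusUpgr  M[L3]=40
step 17: P2: store L0 := 6  ⟶  IIM  (L0)  txn=∅  M[L0]=0
step 18: P1: load  L0  ⟶  ISO  (L0)  txn=BusRd  M[L0]=0
step 19: P0: load  L4  ⟶  SIO  (L4)  txn=BusRd  M[L4]=40

memory[L1] = 30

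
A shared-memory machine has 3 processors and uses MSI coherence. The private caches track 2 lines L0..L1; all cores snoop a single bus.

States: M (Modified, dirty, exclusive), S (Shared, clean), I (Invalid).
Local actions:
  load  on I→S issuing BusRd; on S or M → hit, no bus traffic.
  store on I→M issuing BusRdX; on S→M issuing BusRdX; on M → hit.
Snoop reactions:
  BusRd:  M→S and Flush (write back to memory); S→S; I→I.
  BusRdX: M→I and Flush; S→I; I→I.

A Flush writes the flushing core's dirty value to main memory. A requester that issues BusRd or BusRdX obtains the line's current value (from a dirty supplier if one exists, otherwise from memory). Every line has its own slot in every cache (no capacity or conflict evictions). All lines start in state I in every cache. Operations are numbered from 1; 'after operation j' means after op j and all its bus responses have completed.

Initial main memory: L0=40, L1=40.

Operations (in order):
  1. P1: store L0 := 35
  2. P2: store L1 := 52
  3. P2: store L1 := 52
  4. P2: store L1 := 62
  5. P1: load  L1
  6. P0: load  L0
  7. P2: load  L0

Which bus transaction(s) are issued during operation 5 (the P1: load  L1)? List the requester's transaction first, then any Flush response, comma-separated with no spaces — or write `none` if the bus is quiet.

bus = BusRd,Flush

  op1 P1: store L0 := 35 → I/M/I on L0; bus BusRdX; mem=40
  op2 P2: store L1 := 52 → I/I/M on L1; bus BusRdX; mem=40
  op3 P2: store L1 := 52 → I/I/M on L1; bus (none); mem=40
  op4 P2: store L1 := 62 → I/I/M on L1; bus (none); mem=40
  op5 P1: load  L1 → I/S/S on L1; bus BusRd Flush; mem=62
  op6 P0: load  L0 → S/S/I on L0; bus BusRd Flush; mem=35
  op7 P2: load  L0 → S/S/S on L0; bus BusRd; mem=35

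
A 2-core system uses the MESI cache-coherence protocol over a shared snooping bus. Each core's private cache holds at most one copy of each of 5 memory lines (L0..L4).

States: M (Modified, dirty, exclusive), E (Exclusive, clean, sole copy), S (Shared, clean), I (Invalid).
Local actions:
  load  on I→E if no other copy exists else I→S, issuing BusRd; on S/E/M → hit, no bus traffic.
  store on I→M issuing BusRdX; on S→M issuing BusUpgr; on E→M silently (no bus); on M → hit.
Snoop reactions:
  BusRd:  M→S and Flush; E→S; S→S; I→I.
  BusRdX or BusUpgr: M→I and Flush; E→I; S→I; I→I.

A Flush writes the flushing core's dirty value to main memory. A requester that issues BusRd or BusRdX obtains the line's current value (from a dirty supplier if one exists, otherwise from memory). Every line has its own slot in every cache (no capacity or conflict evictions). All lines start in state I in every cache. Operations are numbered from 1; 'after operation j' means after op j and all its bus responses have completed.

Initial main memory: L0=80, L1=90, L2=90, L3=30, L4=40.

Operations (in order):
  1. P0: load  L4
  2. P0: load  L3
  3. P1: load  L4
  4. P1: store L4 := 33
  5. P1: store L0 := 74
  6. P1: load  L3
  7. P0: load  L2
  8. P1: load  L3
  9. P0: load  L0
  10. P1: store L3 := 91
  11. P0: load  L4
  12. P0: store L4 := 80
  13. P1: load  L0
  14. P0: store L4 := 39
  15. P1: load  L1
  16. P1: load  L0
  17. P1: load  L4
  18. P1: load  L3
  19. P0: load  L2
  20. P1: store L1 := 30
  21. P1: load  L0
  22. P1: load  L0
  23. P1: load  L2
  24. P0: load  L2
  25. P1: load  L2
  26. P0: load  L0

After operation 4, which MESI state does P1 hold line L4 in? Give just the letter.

state = M

[1] P0: load  L4 | P0:E(40), P1:I | bus: BusRd
[2] P0: load  L3 | P0:E(30), P1:I | bus: BusRd
[3] P1: load  L4 | P0:S(40), P1:S(40) | bus: BusRd
[4] P1: store L4 := 33 | P0:I, P1:M(33) | bus: BusUpgr
[5] P1: store L0 := 74 | P0:I, P1:M(74) | bus: BusRdX
[6] P1: load  L3 | P0:S(30), P1:S(30) | bus: BusRd
[7] P0: load  L2 | P0:E(90), P1:I | bus: BusRd
[8] P1: load  L3 | P0:S(30), P1:S(30) | bus: none
[9] P0: load  L0 | P0:S(74), P1:S(74) | bus: BusRd,Flush
[10] P1: store L3 := 91 | P0:I, P1:M(91) | bus: BusUpgr
[11] P0: load  L4 | P0:S(33), P1:S(33) | bus: BusRd,Flush
[12] P0: store L4 := 80 | P0:M(80), P1:I | bus: BusUpgr
[13] P1: load  L0 | P0:S(74), P1:S(74) | bus: none
[14] P0: store L4 := 39 | P0:M(39), P1:I | bus: none
[15] P1: load  L1 | P0:I, P1:E(90) | bus: BusRd
[16] P1: load  L0 | P0:S(74), P1:S(74) | bus: none
[17] P1: load  L4 | P0:S(39), P1:S(39) | bus: BusRd,Flush
[18] P1: load  L3 | P0:I, P1:M(91) | bus: none
[19] P0: load  L2 | P0:E(90), P1:I | bus: none
[20] P1: store L1 := 30 | P0:I, P1:M(30) | bus: none
[21] P1: load  L0 | P0:S(74), P1:S(74) | bus: none
[22] P1: load  L0 | P0:S(74), P1:S(74) | bus: none
[23] P1: load  L2 | P0:S(90), P1:S(90) | bus: BusRd
[24] P0: load  L2 | P0:S(90), P1:S(90) | bus: none
[25] P1: load  L2 | P0:S(90), P1:S(90) | bus: none
[26] P0: load  L0 | P0:S(74), P1:S(74) | bus: none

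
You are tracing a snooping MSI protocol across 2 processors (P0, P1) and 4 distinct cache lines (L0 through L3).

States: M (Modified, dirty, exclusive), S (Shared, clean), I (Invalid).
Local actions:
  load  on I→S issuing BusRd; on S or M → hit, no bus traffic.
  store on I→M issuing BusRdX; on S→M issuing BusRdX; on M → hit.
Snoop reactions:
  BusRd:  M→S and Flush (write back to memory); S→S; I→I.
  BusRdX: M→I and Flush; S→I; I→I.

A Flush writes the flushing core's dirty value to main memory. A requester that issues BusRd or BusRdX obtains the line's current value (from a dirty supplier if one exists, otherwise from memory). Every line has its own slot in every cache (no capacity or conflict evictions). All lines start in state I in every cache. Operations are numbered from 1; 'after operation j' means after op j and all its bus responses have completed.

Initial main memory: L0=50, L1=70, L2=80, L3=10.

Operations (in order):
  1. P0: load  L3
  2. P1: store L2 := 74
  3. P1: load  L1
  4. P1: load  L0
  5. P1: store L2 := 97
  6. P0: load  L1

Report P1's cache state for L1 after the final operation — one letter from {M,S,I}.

state = S

step 1: P0: load  L3  ⟶  SI  (L3)  txn=BusRd  M[L3]=10
step 2: P1: store L2 := 74  ⟶  IM  (L2)  txn=BusRdX  M[L2]=80
step 3: P1: load  L1  ⟶  IS  (L1)  txn=BusRd  M[L1]=70
step 4: P1: load  L0  ⟶  IS  (L0)  txn=BusRd  M[L0]=50
step 5: P1: store L2 := 97  ⟶  IM  (L2)  txn=∅  M[L2]=80
step 6: P0: load  L1  ⟶  SS  (L1)  txn=BusRd  M[L1]=70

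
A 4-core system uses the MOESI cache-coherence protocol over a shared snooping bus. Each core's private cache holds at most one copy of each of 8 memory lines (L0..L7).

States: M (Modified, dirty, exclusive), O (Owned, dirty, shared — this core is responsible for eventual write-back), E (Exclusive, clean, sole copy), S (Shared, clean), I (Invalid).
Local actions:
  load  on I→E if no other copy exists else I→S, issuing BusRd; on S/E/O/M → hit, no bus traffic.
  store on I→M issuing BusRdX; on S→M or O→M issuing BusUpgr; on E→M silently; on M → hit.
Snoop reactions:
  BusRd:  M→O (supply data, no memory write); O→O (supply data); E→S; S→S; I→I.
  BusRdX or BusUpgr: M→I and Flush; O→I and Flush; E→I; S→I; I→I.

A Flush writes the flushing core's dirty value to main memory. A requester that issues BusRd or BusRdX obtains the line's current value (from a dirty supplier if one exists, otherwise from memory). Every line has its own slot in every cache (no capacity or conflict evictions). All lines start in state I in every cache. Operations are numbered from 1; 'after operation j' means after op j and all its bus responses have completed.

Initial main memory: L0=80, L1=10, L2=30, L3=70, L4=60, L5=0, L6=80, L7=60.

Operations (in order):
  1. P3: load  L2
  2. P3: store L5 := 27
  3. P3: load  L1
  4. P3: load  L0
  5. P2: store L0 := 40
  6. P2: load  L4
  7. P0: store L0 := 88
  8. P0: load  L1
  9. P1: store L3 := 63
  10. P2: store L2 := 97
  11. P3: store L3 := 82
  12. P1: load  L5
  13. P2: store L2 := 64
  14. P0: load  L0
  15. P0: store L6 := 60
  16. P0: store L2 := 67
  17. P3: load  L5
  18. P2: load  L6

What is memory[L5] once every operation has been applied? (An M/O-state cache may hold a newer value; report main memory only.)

[1] P3: load  L2 | P0:I, P1:I, P2:I, P3:E(30) | bus: BusRd
[2] P3: store L5 := 27 | P0:I, P1:I, P2:I, P3:M(27) | bus: BusRdX
[3] P3: load  L1 | P0:I, P1:I, P2:I, P3:E(10) | bus: BusRd
[4] P3: load  L0 | P0:I, P1:I, P2:I, P3:E(80) | bus: BusRd
[5] P2: store L0 := 40 | P0:I, P1:I, P2:M(40), P3:I | bus: BusRdX
[6] P2: load  L4 | P0:I, P1:I, P2:E(60), P3:I | bus: BusRd
[7] P0: store L0 := 88 | P0:M(88), P1:I, P2:I, P3:I | bus: BusRdX,Flush
[8] P0: load  L1 | P0:S(10), P1:I, P2:I, P3:S(10) | bus: BusRd
[9] P1: store L3 := 63 | P0:I, P1:M(63), P2:I, P3:I | bus: BusRdX
[10] P2: store L2 := 97 | P0:I, P1:I, P2:M(97), P3:I | bus: BusRdX
[11] P3: store L3 := 82 | P0:I, P1:I, P2:I, P3:M(82) | bus: BusRdX,Flush
[12] P1: load  L5 | P0:I, P1:S(27), P2:I, P3:O(27) | bus: BusRd
[13] P2: store L2 := 64 | P0:I, P1:I, P2:M(64), P3:I | bus: none
[14] P0: load  L0 | P0:M(88), P1:I, P2:I, P3:I | bus: none
[15] P0: store L6 := 60 | P0:M(60), P1:I, P2:I, P3:I | bus: BusRdX
[16] P0: store L2 := 67 | P0:M(67), P1:I, P2:I, P3:I | bus: BusRdX,Flush
[17] P3: load  L5 | P0:I, P1:S(27), P2:I, P3:O(27) | bus: none
[18] P2: load  L6 | P0:O(60), P1:I, P2:S(60), P3:I | bus: BusRd

memory[L5] = 0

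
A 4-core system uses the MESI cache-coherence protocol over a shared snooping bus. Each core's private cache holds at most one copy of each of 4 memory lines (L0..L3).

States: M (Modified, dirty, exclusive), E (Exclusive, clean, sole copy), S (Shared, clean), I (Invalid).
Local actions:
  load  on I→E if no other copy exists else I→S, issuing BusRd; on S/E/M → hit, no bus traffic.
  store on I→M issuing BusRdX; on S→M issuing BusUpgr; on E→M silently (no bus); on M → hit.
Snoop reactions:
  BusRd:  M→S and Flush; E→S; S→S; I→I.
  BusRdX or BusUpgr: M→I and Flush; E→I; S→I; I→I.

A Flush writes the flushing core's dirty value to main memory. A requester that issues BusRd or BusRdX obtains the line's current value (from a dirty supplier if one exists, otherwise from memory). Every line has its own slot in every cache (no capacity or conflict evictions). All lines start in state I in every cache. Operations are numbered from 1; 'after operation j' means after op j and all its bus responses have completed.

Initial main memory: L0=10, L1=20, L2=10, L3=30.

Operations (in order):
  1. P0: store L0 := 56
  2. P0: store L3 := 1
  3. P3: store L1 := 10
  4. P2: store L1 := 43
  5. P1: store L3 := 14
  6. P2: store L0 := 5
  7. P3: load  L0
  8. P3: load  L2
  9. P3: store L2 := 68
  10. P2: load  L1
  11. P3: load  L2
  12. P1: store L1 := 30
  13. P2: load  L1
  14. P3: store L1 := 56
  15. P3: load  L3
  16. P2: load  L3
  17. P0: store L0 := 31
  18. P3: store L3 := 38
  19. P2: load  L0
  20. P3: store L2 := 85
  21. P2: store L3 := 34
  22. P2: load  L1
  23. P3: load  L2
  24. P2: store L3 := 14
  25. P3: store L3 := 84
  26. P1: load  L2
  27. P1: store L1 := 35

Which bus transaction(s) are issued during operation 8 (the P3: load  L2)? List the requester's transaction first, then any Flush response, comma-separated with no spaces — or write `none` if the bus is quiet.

bus = BusRd

step 1: P0: store L0 := 56  ⟶  MIII  (L0)  txn=BusRdX  M[L0]=10
step 2: P0: store L3 := 1  ⟶  MIII  (L3)  txn=BusRdX  M[L3]=30
step 3: P3: store L1 := 10  ⟶  IIIM  (L1)  txn=BusRdX  M[L1]=20
step 4: P2: store L1 := 43  ⟶  IIMI  (L1)  txn=BusRdX+Flush  M[L1]=10
step 5: P1: store L3 := 14  ⟶  IMII  (L3)  txn=BusRdX+Flush  M[L3]=1
step 6: P2: store L0 := 5  ⟶  IIMI  (L0)  txn=BusRdX+Flush  M[L0]=56
step 7: P3: load  L0  ⟶  IISS  (L0)  txn=BusRd+Flush  M[L0]=5
step 8: P3: load  L2  ⟶  IIIE  (L2)  txn=BusRd  M[L2]=10
step 9: P3: store L2 := 68  ⟶  IIIM  (L2)  txn=∅  M[L2]=10
step 10: P2: load  L1  ⟶  IIMI  (L1)  txn=∅  M[L1]=10
step 11: P3: load  L2  ⟶  IIIM  (L2)  txn=∅  M[L2]=10
step 12: P1: store L1 := 30  ⟶  IMII  (L1)  txn=BusRdX+Flush  M[L1]=43
step 13: P2: load  L1  ⟶  ISSI  (L1)  txn=BusRd+Flush  M[L1]=30
step 14: P3: store L1 := 56  ⟶  IIIM  (L1)  txn=BusRdX  M[L1]=30
step 15: P3: load  L3  ⟶  ISIS  (L3)  txn=BusRd+Flush  M[L3]=14
step 16: P2: load  L3  ⟶  ISSS  (L3)  txn=BusRd  M[L3]=14
step 17: P0: store L0 := 31  ⟶  MIII  (L0)  txn=BusRdX  M[L0]=5
step 18: P3: store L3 := 38  ⟶  IIIM  (L3)  txn=BusUpgr  M[L3]=14
step 19: P2: load  L0  ⟶  SISI  (L0)  txn=BusRd+Flush  M[L0]=31
step 20: P3: store L2 := 85  ⟶  IIIM  (L2)  txn=∅  M[L2]=10
step 21: P2: store L3 := 34  ⟶  IIMI  (L3)  txn=BusRdX+Flush  M[L3]=38
step 22: P2: load  L1  ⟶  IISS  (L1)  txn=BusRd+Flush  M[L1]=56
step 23: P3: load  L2  ⟶  IIIM  (L2)  txn=∅  M[L2]=10
step 24: P2: store L3 := 14  ⟶  IIMI  (L3)  txn=∅  M[L3]=38
step 25: P3: store L3 := 84  ⟶  IIIM  (L3)  txn=BusRdX+Flush  M[L3]=14
step 26: P1: load  L2  ⟶  ISIS  (L2)  txn=BusRd+Flush  M[L2]=85
step 27: P1: store L1 := 35  ⟶  IMII  (L1)  txn=BusRdX  M[L1]=56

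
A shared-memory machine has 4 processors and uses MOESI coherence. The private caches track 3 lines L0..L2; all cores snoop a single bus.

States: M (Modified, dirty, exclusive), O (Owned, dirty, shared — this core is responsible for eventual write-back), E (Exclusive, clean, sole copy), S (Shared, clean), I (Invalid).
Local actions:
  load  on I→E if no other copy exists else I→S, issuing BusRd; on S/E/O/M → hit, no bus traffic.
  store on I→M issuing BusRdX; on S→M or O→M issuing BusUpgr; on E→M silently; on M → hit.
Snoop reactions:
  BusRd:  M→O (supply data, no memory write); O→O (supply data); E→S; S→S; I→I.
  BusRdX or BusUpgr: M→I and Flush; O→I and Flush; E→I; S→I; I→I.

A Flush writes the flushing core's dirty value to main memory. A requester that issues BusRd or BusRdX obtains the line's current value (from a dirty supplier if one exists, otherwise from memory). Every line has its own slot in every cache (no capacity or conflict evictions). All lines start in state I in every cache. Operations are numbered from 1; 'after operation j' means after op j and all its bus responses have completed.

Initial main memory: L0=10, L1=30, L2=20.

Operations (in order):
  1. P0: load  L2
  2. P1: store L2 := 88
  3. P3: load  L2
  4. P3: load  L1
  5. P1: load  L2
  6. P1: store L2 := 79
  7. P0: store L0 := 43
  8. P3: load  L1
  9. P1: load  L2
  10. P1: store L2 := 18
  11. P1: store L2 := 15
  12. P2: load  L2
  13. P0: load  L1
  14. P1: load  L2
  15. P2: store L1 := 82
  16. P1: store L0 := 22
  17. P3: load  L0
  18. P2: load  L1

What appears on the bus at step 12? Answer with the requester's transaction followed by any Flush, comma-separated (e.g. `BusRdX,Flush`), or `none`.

[1] P0: load  L2 | P0:E(20), P1:I, P2:I, P3:I | bus: BusRd
[2] P1: store L2 := 88 | P0:I, P1:M(88), P2:I, P3:I | bus: BusRdX
[3] P3: load  L2 | P0:I, P1:O(88), P2:I, P3:S(88) | bus: BusRd
[4] P3: load  L1 | P0:I, P1:I, P2:I, P3:E(30) | bus: BusRd
[5] P1: load  L2 | P0:I, P1:O(88), P2:I, P3:S(88) | bus: none
[6] P1: store L2 := 79 | P0:I, P1:M(79), P2:I, P3:I | bus: BusUpgr
[7] P0: store L0 := 43 | P0:M(43), P1:I, P2:I, P3:I | bus: BusRdX
[8] P3: load  L1 | P0:I, P1:I, P2:I, P3:E(30) | bus: none
[9] P1: load  L2 | P0:I, P1:M(79), P2:I, P3:I | bus: none
[10] P1: store L2 := 18 | P0:I, P1:M(18), P2:I, P3:I | bus: none
[11] P1: store L2 := 15 | P0:I, P1:M(15), P2:I, P3:I | bus: none
[12] P2: load  L2 | P0:I, P1:O(15), P2:S(15), P3:I | bus: BusRd
[13] P0: load  L1 | P0:S(30), P1:I, P2:I, P3:S(30) | bus: BusRd
[14] P1: load  L2 | P0:I, P1:O(15), P2:S(15), P3:I | bus: none
[15] P2: store L1 := 82 | P0:I, P1:I, P2:M(82), P3:I | bus: BusRdX
[16] P1: store L0 := 22 | P0:I, P1:M(22), P2:I, P3:I | bus: BusRdX,Flush
[17] P3: load  L0 | P0:I, P1:O(22), P2:I, P3:S(22) | bus: BusRd
[18] P2: load  L1 | P0:I, P1:I, P2:M(82), P3:I | bus: none

bus = BusRd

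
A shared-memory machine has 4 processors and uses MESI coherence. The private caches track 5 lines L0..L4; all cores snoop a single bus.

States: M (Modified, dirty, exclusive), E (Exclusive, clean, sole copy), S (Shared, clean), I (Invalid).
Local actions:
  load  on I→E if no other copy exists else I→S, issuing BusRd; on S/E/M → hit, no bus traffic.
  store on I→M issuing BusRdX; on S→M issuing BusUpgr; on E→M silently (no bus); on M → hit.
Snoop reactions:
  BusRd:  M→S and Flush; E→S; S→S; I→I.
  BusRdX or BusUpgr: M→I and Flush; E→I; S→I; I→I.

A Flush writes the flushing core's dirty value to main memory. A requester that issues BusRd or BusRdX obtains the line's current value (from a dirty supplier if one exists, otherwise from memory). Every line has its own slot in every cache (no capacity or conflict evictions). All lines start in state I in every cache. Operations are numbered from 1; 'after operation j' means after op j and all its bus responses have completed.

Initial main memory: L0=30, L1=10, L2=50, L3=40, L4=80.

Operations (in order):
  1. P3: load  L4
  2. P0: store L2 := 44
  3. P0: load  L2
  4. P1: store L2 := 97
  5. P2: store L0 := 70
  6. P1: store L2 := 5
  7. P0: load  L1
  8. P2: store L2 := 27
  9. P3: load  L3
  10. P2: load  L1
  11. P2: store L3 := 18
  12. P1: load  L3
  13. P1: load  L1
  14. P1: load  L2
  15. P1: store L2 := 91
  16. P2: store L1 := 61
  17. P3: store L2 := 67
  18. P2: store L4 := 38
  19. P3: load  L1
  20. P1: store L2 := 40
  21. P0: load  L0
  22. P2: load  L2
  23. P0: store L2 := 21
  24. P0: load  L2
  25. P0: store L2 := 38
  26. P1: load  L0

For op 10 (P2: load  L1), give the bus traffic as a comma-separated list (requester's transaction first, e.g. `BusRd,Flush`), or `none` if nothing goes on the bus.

bus = BusRd

  op1 P3: load  L4 → I/I/I/E on L4; bus BusRd; mem=80
  op2 P0: store L2 := 44 → M/I/I/I on L2; bus BusRdX; mem=50
  op3 P0: load  L2 → M/I/I/I on L2; bus (none); mem=50
  op4 P1: store L2 := 97 → I/M/I/I on L2; bus BusRdX Flush; mem=44
  op5 P2: store L0 := 70 → I/I/M/I on L0; bus BusRdX; mem=30
  op6 P1: store L2 := 5 → I/M/I/I on L2; bus (none); mem=44
  op7 P0: load  L1 → E/I/I/I on L1; bus BusRd; mem=10
  op8 P2: store L2 := 27 → I/I/M/I on L2; bus BusRdX Flush; mem=5
  op9 P3: load  L3 → I/I/I/E on L3; bus BusRd; mem=40
  op10 P2: load  L1 → S/I/S/I on L1; bus BusRd; mem=10
  op11 P2: store L3 := 18 → I/I/M/I on L3; bus BusRdX; mem=40
  op12 P1: load  L3 → I/S/S/I on L3; bus BusRd Flush; mem=18
  op13 P1: load  L1 → S/S/S/I on L1; bus BusRd; mem=10
  op14 P1: load  L2 → I/S/S/I on L2; bus BusRd Flush; mem=27
  op15 P1: store L2 := 91 → I/M/I/I on L2; bus BusUpgr; mem=27
  op16 P2: store L1 := 61 → I/I/M/I on L1; bus BusUpgr; mem=10
  op17 P3: store L2 := 67 → I/I/I/M on L2; bus BusRdX Flush; mem=91
  op18 P2: store L4 := 38 → I/I/M/I on L4; bus BusRdX; mem=80
  op19 P3: load  L1 → I/I/S/S on L1; bus BusRd Flush; mem=61
  op20 P1: store L2 := 40 → I/M/I/I on L2; bus BusRdX Flush; mem=67
  op21 P0: load  L0 → S/I/S/I on L0; bus BusRd Flush; mem=70
  op22 P2: load  L2 → I/S/S/I on L2; bus BusRd Flush; mem=40
  op23 P0: store L2 := 21 → M/I/I/I on L2; bus BusRdX; mem=40
  op24 P0: load  L2 → M/I/I/I on L2; bus (none); mem=40
  op25 P0: store L2 := 38 → M/I/I/I on L2; bus (none); mem=40
  op26 P1: load  L0 → S/S/S/I on L0; bus BusRd; mem=70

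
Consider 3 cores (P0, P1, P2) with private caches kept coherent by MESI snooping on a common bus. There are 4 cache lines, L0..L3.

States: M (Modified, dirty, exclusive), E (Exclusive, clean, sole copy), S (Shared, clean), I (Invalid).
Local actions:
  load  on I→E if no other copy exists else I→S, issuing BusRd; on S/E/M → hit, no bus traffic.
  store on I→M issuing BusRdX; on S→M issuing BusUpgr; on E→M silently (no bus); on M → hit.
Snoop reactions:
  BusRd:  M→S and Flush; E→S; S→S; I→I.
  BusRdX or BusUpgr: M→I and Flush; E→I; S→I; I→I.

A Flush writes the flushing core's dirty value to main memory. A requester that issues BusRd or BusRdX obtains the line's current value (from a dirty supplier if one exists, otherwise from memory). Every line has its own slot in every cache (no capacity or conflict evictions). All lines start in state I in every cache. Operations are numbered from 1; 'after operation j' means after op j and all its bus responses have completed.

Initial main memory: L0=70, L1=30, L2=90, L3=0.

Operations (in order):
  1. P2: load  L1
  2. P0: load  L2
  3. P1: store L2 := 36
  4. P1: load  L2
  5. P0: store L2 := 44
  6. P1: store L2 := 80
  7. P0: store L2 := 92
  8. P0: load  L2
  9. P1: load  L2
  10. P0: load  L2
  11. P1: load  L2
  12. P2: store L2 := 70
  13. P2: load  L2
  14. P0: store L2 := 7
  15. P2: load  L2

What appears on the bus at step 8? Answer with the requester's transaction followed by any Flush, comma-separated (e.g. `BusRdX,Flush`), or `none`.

bus = none

  op1 P2: load  L1 → I/I/E on L1; bus BusRd; mem=30
  op2 P0: load  L2 → E/I/I on L2; bus BusRd; mem=90
  op3 P1: store L2 := 36 → I/M/I on L2; bus BusRdX; mem=90
  op4 P1: load  L2 → I/M/I on L2; bus (none); mem=90
  op5 P0: store L2 := 44 → M/I/I on L2; bus BusRdX Flush; mem=36
  op6 P1: store L2 := 80 → I/M/I on L2; bus BusRdX Flush; mem=44
  op7 P0: store L2 := 92 → M/I/I on L2; bus BusRdX Flush; mem=80
  op8 P0: load  L2 → M/I/I on L2; bus (none); mem=80
  op9 P1: load  L2 → S/S/I on L2; bus BusRd Flush; mem=92
  op10 P0: load  L2 → S/S/I on L2; bus (none); mem=92
  op11 P1: load  L2 → S/S/I on L2; bus (none); mem=92
  op12 P2: store L2 := 70 → I/I/M on L2; bus BusRdX; mem=92
  op13 P2: load  L2 → I/I/M on L2; bus (none); mem=92
  op14 P0: store L2 := 7 → M/I/I on L2; bus BusRdX Flush; mem=70
  op15 P2: load  L2 → S/I/S on L2; bus BusRd Flush; mem=7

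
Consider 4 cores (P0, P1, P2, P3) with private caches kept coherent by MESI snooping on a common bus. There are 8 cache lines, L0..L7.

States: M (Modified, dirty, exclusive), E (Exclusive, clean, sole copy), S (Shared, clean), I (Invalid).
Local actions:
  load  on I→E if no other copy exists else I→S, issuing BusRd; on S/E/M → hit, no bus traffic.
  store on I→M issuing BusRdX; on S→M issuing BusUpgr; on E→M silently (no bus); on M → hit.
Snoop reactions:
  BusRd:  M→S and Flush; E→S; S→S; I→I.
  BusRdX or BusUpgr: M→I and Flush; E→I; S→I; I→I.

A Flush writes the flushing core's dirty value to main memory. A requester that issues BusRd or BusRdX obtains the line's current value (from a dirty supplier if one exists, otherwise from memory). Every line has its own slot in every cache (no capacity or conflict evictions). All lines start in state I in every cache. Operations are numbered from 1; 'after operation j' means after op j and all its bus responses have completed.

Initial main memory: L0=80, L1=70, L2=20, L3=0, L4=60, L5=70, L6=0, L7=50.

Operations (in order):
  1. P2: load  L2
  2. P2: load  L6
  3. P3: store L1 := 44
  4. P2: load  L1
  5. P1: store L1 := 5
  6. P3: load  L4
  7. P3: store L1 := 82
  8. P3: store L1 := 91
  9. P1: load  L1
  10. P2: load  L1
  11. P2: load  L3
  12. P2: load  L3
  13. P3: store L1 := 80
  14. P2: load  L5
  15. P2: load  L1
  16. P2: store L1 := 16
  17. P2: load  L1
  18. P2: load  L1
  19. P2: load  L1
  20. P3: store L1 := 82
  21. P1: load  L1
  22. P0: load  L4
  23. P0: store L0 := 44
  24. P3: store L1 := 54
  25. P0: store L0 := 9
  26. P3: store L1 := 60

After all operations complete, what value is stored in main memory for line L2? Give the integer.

1. P2: load  L2  bus=[BusRd]  L2: P0=I P1=I P2=E P3=I  mem[L2]=20
2. P2: load  L6  bus=[BusRd]  L6: P0=I P1=I P2=E P3=I  mem[L6]=0
3. P3: store L1 := 44  bus=[BusRdX]  L1: P0=I P1=I P2=I P3=M  mem[L1]=70
4. P2: load  L1  bus=[BusRd,Flush]  L1: P0=I P1=I P2=S P3=S  mem[L1]=44
5. P1: store L1 := 5  bus=[BusRdX]  L1: P0=I P1=M P2=I P3=I  mem[L1]=44
6. P3: load  L4  bus=[BusRd]  L4: P0=I P1=I P2=I P3=E  mem[L4]=60
7. P3: store L1 := 82  bus=[BusRdX,Flush]  L1: P0=I P1=I P2=I P3=M  mem[L1]=5
8. P3: store L1 := 91  bus=[-]  L1: P0=I P1=I P2=I P3=M  mem[L1]=5
9. P1: load  L1  bus=[BusRd,Flush]  L1: P0=I P1=S P2=I P3=S  mem[L1]=91
10. P2: load  L1  bus=[BusRd]  L1: P0=I P1=S P2=S P3=S  mem[L1]=91
11. P2: load  L3  bus=[BusRd]  L3: P0=I P1=I P2=E P3=I  mem[L3]=0
12. P2: load  L3  bus=[-]  L3: P0=I P1=I P2=E P3=I  mem[L3]=0
13. P3: store L1 := 80  bus=[BusUpgr]  L1: P0=I P1=I P2=I P3=M  mem[L1]=91
14. P2: load  L5  bus=[BusRd]  L5: P0=I P1=I P2=E P3=I  mem[L5]=70
15. P2: load  L1  bus=[BusRd,Flush]  L1: P0=I P1=I P2=S P3=S  mem[L1]=80
16. P2: store L1 := 16  bus=[BusUpgr]  L1: P0=I P1=I P2=M P3=I  mem[L1]=80
17. P2: load  L1  bus=[-]  L1: P0=I P1=I P2=M P3=I  mem[L1]=80
18. P2: load  L1  bus=[-]  L1: P0=I P1=I P2=M P3=I  mem[L1]=80
19. P2: load  L1  bus=[-]  L1: P0=I P1=I P2=M P3=I  mem[L1]=80
20. P3: store L1 := 82  bus=[BusRdX,Flush]  L1: P0=I P1=I P2=I P3=M  mem[L1]=16
21. P1: load  L1  bus=[BusRd,Flush]  L1: P0=I P1=S P2=I P3=S  mem[L1]=82
22. P0: load  L4  bus=[BusRd]  L4: P0=S P1=I P2=I P3=S  mem[L4]=60
23. P0: store L0 := 44  bus=[BusRdX]  L0: P0=M P1=I P2=I P3=I  mem[L0]=80
24. P3: store L1 := 54  bus=[BusUpgr]  L1: P0=I P1=I P2=I P3=M  mem[L1]=82
25. P0: store L0 := 9  bus=[-]  L0: P0=M P1=I P2=I P3=I  mem[L0]=80
26. P3: store L1 := 60  bus=[-]  L1: P0=I P1=I P2=I P3=M  mem[L1]=82

memory[L2] = 20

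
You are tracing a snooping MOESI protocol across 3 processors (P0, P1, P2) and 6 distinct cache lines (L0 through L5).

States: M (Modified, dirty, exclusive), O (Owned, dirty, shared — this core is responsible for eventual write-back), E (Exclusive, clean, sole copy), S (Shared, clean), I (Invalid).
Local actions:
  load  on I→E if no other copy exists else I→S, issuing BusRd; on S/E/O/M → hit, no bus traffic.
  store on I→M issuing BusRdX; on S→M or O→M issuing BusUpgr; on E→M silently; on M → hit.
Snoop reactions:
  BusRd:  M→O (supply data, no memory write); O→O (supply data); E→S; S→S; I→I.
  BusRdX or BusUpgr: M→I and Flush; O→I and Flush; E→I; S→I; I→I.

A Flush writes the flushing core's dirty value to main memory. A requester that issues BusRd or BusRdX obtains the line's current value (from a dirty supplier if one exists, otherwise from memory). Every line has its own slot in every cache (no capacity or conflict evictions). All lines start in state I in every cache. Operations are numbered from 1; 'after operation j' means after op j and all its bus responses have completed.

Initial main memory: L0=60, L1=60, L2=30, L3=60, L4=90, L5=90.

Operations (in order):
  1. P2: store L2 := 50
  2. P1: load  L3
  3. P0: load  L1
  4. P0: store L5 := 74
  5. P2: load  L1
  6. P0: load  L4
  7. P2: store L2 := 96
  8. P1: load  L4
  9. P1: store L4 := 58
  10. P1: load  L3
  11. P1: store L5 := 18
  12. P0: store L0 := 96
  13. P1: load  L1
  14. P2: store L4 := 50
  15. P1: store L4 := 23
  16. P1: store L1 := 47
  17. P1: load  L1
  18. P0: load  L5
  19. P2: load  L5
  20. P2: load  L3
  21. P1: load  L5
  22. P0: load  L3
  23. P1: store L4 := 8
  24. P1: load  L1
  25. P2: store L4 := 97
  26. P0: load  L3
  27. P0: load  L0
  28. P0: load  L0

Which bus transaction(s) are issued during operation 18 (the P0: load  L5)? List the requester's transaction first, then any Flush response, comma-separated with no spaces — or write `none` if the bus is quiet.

bus = BusRd

[1] P2: store L2 := 50 | P0:I, P1:I, P2:M(50) | bus: BusRdX
[2] P1: load  L3 | P0:I, P1:E(60), P2:I | bus: BusRd
[3] P0: load  L1 | P0:E(60), P1:I, P2:I | bus: BusRd
[4] P0: store L5 := 74 | P0:M(74), P1:I, P2:I | bus: BusRdX
[5] P2: load  L1 | P0:S(60), P1:I, P2:S(60) | bus: BusRd
[6] P0: load  L4 | P0:E(90), P1:I, P2:I | bus: BusRd
[7] P2: store L2 := 96 | P0:I, P1:I, P2:M(96) | bus: none
[8] P1: load  L4 | P0:S(90), P1:S(90), P2:I | bus: BusRd
[9] P1: store L4 := 58 | P0:I, P1:M(58), P2:I | bus: BusUpgr
[10] P1: load  L3 | P0:I, P1:E(60), P2:I | bus: none
[11] P1: store L5 := 18 | P0:I, P1:M(18), P2:I | bus: BusRdX,Flush
[12] P0: store L0 := 96 | P0:M(96), P1:I, P2:I | bus: BusRdX
[13] P1: load  L1 | P0:S(60), P1:S(60), P2:S(60) | bus: BusRd
[14] P2: store L4 := 50 | P0:I, P1:I, P2:M(50) | bus: BusRdX,Flush
[15] P1: store L4 := 23 | P0:I, P1:M(23), P2:I | bus: BusRdX,Flush
[16] P1: store L1 := 47 | P0:I, P1:M(47), P2:I | bus: BusUpgr
[17] P1: load  L1 | P0:I, P1:M(47), P2:I | bus: none
[18] P0: load  L5 | P0:S(18), P1:O(18), P2:I | bus: BusRd
[19] P2: load  L5 | P0:S(18), P1:O(18), P2:S(18) | bus: BusRd
[20] P2: load  L3 | P0:I, P1:S(60), P2:S(60) | bus: BusRd
[21] P1: load  L5 | P0:S(18), P1:O(18), P2:S(18) | bus: none
[22] P0: load  L3 | P0:S(60), P1:S(60), P2:S(60) | bus: BusRd
[23] P1: store L4 := 8 | P0:I, P1:M(8), P2:I | bus: none
[24] P1: load  L1 | P0:I, P1:M(47), P2:I | bus: none
[25] P2: store L4 := 97 | P0:I, P1:I, P2:M(97) | bus: BusRdX,Flush
[26] P0: load  L3 | P0:S(60), P1:S(60), P2:S(60) | bus: none
[27] P0: load  L0 | P0:M(96), P1:I, P2:I | bus: none
[28] P0: load  L0 | P0:M(96), P1:I, P2:I | bus: none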